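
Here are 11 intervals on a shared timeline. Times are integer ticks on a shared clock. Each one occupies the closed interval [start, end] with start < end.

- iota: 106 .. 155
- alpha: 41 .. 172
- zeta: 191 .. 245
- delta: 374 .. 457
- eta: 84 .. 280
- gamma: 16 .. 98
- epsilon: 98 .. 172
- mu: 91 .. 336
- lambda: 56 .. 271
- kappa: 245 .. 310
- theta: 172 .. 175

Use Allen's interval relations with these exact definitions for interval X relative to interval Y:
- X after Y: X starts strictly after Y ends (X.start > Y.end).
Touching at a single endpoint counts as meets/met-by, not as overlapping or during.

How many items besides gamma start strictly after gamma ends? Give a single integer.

5

Target gamma = [16, 98].
alpha [41, 172] → overlapped-by → no.
delta [374, 457] → after → counts.
epsilon [98, 172] → met-by → no.
eta [84, 280] → overlapped-by → no.
iota [106, 155] → after → counts.
kappa [245, 310] → after → counts.
lambda [56, 271] → overlapped-by → no.
mu [91, 336] → overlapped-by → no.
theta [172, 175] → after → counts.
zeta [191, 245] → after → counts.
Total: 5.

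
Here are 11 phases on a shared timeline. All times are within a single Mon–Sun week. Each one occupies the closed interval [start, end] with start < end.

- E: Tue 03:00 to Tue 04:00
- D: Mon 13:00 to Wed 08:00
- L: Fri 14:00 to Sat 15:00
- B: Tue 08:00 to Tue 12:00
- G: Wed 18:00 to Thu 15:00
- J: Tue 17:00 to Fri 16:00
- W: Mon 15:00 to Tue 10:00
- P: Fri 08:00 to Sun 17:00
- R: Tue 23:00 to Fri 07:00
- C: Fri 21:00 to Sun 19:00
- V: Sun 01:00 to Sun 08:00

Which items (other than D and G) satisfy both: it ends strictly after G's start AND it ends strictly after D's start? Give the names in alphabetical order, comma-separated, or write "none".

C, J, L, P, R, V

Conditions: its end is strictly after G's start (X.end > Wed 18:00) AND its end is strictly after D's start (X.end > Mon 13:00).
B: end Tue 12:00 > Wed 18:00? ✗; end Tue 12:00 > Mon 13:00? ✓ → no.
C: end Sun 19:00 > Wed 18:00? ✓; end Sun 19:00 > Mon 13:00? ✓ → yes.
E: end Tue 04:00 > Wed 18:00? ✗; end Tue 04:00 > Mon 13:00? ✓ → no.
J: end Fri 16:00 > Wed 18:00? ✓; end Fri 16:00 > Mon 13:00? ✓ → yes.
L: end Sat 15:00 > Wed 18:00? ✓; end Sat 15:00 > Mon 13:00? ✓ → yes.
P: end Sun 17:00 > Wed 18:00? ✓; end Sun 17:00 > Mon 13:00? ✓ → yes.
R: end Fri 07:00 > Wed 18:00? ✓; end Fri 07:00 > Mon 13:00? ✓ → yes.
V: end Sun 08:00 > Wed 18:00? ✓; end Sun 08:00 > Mon 13:00? ✓ → yes.
W: end Tue 10:00 > Wed 18:00? ✗; end Tue 10:00 > Mon 13:00? ✓ → no.
Result: C, J, L, P, R, V.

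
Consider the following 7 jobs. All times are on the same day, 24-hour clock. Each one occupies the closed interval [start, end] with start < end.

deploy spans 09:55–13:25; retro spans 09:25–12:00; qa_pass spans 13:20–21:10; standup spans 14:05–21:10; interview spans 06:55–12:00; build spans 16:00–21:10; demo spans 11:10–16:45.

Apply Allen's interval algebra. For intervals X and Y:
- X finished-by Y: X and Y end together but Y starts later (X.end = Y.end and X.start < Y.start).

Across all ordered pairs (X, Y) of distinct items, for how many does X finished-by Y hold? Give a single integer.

4

Checking all 42 ordered pairs for relation 'finished-by'; matching pairs in alphabetical order:
(interview, retro): interview finished-by retro ✓
(qa_pass, build): qa_pass finished-by build ✓
(qa_pass, standup): qa_pass finished-by standup ✓
(standup, build): standup finished-by build ✓
Count: 4.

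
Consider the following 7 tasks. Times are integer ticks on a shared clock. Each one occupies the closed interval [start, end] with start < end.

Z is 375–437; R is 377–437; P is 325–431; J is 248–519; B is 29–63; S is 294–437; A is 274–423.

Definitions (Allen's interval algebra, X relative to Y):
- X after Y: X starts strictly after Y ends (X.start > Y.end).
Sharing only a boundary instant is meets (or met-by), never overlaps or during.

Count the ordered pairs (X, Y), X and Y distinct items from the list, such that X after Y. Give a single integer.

Checking all 42 ordered pairs for relation 'after'; matching pairs in alphabetical order:
(A, B): A after B ✓
(J, B): J after B ✓
(P, B): P after B ✓
(R, B): R after B ✓
(S, B): S after B ✓
(Z, B): Z after B ✓
Count: 6.

6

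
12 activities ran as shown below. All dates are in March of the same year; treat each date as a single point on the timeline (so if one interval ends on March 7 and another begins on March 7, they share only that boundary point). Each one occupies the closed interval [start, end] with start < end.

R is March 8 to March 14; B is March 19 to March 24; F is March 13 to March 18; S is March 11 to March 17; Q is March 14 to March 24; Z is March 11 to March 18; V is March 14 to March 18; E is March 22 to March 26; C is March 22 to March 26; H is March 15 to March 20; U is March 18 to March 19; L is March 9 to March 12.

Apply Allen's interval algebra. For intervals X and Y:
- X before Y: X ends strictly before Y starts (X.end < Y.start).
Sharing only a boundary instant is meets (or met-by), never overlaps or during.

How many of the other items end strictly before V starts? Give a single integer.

Target V = [March 14, March 18].
B [March 19, March 24] → after → no.
C [March 22, March 26] → after → no.
E [March 22, March 26] → after → no.
F [March 13, March 18] → finished-by → no.
H [March 15, March 20] → overlapped-by → no.
L [March 9, March 12] → before → counts.
Q [March 14, March 24] → started-by → no.
R [March 8, March 14] → meets → no.
S [March 11, March 17] → overlaps → no.
U [March 18, March 19] → met-by → no.
Z [March 11, March 18] → finished-by → no.
Total: 1.

1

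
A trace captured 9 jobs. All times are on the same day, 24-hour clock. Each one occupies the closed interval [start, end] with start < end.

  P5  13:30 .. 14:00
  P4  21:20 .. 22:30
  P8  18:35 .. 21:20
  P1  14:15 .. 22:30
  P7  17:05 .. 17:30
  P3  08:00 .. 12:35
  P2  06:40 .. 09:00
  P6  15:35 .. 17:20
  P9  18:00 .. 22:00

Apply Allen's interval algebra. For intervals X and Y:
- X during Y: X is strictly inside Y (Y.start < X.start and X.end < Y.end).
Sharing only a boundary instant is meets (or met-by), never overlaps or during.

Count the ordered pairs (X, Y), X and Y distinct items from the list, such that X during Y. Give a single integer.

5

Checking all 72 ordered pairs for relation 'during'; matching pairs in alphabetical order:
(P6, P1): P6 during P1 ✓
(P7, P1): P7 during P1 ✓
(P8, P1): P8 during P1 ✓
(P8, P9): P8 during P9 ✓
(P9, P1): P9 during P1 ✓
Count: 5.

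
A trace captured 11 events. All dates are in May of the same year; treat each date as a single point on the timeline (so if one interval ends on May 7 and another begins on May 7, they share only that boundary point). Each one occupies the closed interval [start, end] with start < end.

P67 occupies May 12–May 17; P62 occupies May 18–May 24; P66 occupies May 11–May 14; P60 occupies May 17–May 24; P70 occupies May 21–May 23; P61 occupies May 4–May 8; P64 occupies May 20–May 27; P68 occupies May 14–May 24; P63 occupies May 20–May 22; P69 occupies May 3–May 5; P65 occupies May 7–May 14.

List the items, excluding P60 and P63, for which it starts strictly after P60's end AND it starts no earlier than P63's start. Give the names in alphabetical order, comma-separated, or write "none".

Conditions: its start is strictly after P60's end (X.start > May 24) AND its start is no earlier than P63's start (X.start >= May 20).
P61: start May 4 > May 24? ✗; start May 4 >= May 20? ✗ → no.
P62: start May 18 > May 24? ✗; start May 18 >= May 20? ✗ → no.
P64: start May 20 > May 24? ✗; start May 20 >= May 20? ✓ → no.
P65: start May 7 > May 24? ✗; start May 7 >= May 20? ✗ → no.
P66: start May 11 > May 24? ✗; start May 11 >= May 20? ✗ → no.
P67: start May 12 > May 24? ✗; start May 12 >= May 20? ✗ → no.
P68: start May 14 > May 24? ✗; start May 14 >= May 20? ✗ → no.
P69: start May 3 > May 24? ✗; start May 3 >= May 20? ✗ → no.
P70: start May 21 > May 24? ✗; start May 21 >= May 20? ✓ → no.
Result: none.

none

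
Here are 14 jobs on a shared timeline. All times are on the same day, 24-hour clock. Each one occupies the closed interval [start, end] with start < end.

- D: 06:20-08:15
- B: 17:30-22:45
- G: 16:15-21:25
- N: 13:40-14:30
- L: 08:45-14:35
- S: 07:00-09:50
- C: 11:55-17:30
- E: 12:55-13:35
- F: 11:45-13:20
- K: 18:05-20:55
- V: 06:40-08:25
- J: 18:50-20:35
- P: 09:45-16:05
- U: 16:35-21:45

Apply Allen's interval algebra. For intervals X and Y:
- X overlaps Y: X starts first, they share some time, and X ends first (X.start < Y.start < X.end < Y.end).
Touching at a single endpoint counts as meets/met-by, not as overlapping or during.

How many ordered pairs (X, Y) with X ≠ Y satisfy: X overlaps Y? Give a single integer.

Checking all 182 ordered pairs for relation 'overlaps'; matching pairs in alphabetical order:
(C, G): C overlaps G ✓
(C, U): C overlaps U ✓
(D, S): D overlaps S ✓
(D, V): D overlaps V ✓
(F, C): F overlaps C ✓
(F, E): F overlaps E ✓
(G, B): G overlaps B ✓
(G, U): G overlaps U ✓
(L, C): L overlaps C ✓
(L, P): L overlaps P ✓
(P, C): P overlaps C ✓
(S, L): S overlaps L ✓
(S, P): S overlaps P ✓
(U, B): U overlaps B ✓
(V, S): V overlaps S ✓
Count: 15.

15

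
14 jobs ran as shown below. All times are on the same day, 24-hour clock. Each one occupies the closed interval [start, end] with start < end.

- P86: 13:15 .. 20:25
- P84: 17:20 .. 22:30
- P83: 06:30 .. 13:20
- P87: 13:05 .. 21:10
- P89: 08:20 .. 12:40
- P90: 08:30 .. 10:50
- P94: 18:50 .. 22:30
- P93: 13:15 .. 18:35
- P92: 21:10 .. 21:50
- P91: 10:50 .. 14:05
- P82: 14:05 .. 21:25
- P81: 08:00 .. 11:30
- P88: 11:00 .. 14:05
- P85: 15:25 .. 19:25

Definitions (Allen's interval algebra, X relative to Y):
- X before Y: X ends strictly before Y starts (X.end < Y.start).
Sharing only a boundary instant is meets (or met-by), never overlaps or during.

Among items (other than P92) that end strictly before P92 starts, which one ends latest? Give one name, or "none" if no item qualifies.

P86

Target P92 = [21:10, 21:50].
P81 [08:00, 11:30] → before → candidate.
P82 [14:05, 21:25] → overlaps → excluded.
P83 [06:30, 13:20] → before → candidate.
P84 [17:20, 22:30] → contains → excluded.
P85 [15:25, 19:25] → before → candidate.
P86 [13:15, 20:25] → before → candidate.
P87 [13:05, 21:10] → meets → excluded.
P88 [11:00, 14:05] → before → candidate.
P89 [08:20, 12:40] → before → candidate.
P90 [08:30, 10:50] → before → candidate.
P91 [10:50, 14:05] → before → candidate.
P93 [13:15, 18:35] → before → candidate.
P94 [18:50, 22:30] → contains → excluded.
Among candidates, latest end is 20:25 → P86.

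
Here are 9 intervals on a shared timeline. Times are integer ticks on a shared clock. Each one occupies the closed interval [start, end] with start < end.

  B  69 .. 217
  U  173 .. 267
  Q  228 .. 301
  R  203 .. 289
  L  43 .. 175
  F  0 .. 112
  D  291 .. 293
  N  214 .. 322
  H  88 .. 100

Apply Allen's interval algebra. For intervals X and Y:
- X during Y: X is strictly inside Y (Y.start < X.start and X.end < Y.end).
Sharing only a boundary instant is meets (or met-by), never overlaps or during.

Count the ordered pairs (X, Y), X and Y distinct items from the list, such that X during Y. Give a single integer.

Checking all 72 ordered pairs for relation 'during'; matching pairs in alphabetical order:
(D, N): D during N ✓
(D, Q): D during Q ✓
(H, B): H during B ✓
(H, F): H during F ✓
(H, L): H during L ✓
(Q, N): Q during N ✓
Count: 6.

6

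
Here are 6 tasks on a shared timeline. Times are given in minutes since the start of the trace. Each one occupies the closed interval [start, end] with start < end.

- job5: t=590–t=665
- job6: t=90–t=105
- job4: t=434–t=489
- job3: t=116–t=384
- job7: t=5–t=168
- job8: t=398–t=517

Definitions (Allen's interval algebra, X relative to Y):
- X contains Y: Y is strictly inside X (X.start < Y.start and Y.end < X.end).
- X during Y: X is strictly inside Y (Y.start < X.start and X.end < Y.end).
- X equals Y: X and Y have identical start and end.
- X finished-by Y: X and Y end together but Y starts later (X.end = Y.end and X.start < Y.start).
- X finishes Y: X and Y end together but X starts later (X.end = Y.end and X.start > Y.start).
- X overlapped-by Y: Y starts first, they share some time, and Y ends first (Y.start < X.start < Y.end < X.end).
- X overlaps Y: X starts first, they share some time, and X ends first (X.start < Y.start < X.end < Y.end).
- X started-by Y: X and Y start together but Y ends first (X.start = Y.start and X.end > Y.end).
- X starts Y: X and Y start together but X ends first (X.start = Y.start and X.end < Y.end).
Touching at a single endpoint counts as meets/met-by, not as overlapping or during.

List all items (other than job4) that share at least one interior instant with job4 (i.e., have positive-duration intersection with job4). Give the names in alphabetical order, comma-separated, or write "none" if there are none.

Target job4 = [t=434, t=489].
job3 [t=116, t=384] → before → no.
job5 [t=590, t=665] → after → no.
job6 [t=90, t=105] → before → no.
job7 [t=5, t=168] → before → no.
job8 [t=398, t=517] → contains → yes.
Result: job8.

job8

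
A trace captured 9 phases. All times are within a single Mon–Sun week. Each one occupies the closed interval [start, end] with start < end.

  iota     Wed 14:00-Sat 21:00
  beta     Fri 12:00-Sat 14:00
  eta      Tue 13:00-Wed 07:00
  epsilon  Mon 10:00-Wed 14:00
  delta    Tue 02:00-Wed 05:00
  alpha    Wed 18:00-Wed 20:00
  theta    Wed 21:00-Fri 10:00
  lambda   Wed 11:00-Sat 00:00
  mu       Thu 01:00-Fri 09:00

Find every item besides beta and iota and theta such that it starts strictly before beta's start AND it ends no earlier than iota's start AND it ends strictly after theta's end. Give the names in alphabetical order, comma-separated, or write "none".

lambda

Conditions: its start is strictly before beta's start (X.start < Fri 12:00) AND its end is no earlier than iota's start (X.end >= Wed 14:00) AND its end is strictly after theta's end (X.end > Fri 10:00).
alpha: start Wed 18:00 < Fri 12:00? ✓; end Wed 20:00 >= Wed 14:00? ✓; end Wed 20:00 > Fri 10:00? ✗ → no.
delta: start Tue 02:00 < Fri 12:00? ✓; end Wed 05:00 >= Wed 14:00? ✗; end Wed 05:00 > Fri 10:00? ✗ → no.
epsilon: start Mon 10:00 < Fri 12:00? ✓; end Wed 14:00 >= Wed 14:00? ✓; end Wed 14:00 > Fri 10:00? ✗ → no.
eta: start Tue 13:00 < Fri 12:00? ✓; end Wed 07:00 >= Wed 14:00? ✗; end Wed 07:00 > Fri 10:00? ✗ → no.
lambda: start Wed 11:00 < Fri 12:00? ✓; end Sat 00:00 >= Wed 14:00? ✓; end Sat 00:00 > Fri 10:00? ✓ → yes.
mu: start Thu 01:00 < Fri 12:00? ✓; end Fri 09:00 >= Wed 14:00? ✓; end Fri 09:00 > Fri 10:00? ✗ → no.
Result: lambda.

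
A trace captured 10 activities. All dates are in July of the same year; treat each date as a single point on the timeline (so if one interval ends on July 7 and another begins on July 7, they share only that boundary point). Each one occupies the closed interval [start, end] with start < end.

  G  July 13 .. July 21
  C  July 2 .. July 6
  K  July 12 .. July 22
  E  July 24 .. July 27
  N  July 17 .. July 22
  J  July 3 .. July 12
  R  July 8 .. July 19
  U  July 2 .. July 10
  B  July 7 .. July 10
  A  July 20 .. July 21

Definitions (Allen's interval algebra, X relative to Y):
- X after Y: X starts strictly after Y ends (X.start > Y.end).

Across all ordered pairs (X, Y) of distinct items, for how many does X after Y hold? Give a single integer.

27

Checking all 90 ordered pairs for relation 'after'; matching pairs in alphabetical order:
(A, B): A after B ✓
(A, C): A after C ✓
(A, J): A after J ✓
(A, R): A after R ✓
(A, U): A after U ✓
(B, C): B after C ✓
(E, A): E after A ✓
(E, B): E after B ✓
(E, C): E after C ✓
(E, G): E after G ✓
(E, J): E after J ✓
(E, K): E after K ✓
(E, N): E after N ✓
(E, R): E after R ✓
(E, U): E after U ✓
(G, B): G after B ✓
(G, C): G after C ✓
(G, J): G after J ✓
(G, U): G after U ✓
(K, B): K after B ✓
(K, C): K after C ✓
(K, U): K after U ✓
(N, B): N after B ✓
(N, C): N after C ✓
... plus 3 further pairs not listed.
Count: 27.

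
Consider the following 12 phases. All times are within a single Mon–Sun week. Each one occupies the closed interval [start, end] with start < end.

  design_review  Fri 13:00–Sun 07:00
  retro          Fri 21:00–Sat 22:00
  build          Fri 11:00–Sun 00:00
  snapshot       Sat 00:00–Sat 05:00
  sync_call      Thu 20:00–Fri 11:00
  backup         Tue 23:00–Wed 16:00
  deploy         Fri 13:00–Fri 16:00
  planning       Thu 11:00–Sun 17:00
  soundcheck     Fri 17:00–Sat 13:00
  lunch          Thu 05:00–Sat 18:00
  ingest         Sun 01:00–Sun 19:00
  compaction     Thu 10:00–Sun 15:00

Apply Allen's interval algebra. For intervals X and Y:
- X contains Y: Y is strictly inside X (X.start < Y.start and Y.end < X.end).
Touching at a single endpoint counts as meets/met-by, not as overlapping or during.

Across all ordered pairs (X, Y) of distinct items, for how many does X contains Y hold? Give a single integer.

Checking all 132 ordered pairs for relation 'contains'; matching pairs in alphabetical order:
(build, deploy): build contains deploy ✓
(build, retro): build contains retro ✓
(build, snapshot): build contains snapshot ✓
(build, soundcheck): build contains soundcheck ✓
(compaction, build): compaction contains build ✓
(compaction, deploy): compaction contains deploy ✓
(compaction, design_review): compaction contains design_review ✓
(compaction, retro): compaction contains retro ✓
(compaction, snapshot): compaction contains snapshot ✓
(compaction, soundcheck): compaction contains soundcheck ✓
(compaction, sync_call): compaction contains sync_call ✓
(design_review, retro): design_review contains retro ✓
(design_review, snapshot): design_review contains snapshot ✓
(design_review, soundcheck): design_review contains soundcheck ✓
(lunch, deploy): lunch contains deploy ✓
(lunch, snapshot): lunch contains snapshot ✓
(lunch, soundcheck): lunch contains soundcheck ✓
(lunch, sync_call): lunch contains sync_call ✓
(planning, build): planning contains build ✓
(planning, deploy): planning contains deploy ✓
(planning, design_review): planning contains design_review ✓
(planning, retro): planning contains retro ✓
(planning, snapshot): planning contains snapshot ✓
(planning, soundcheck): planning contains soundcheck ✓
... plus 3 further pairs not listed.
Count: 27.

27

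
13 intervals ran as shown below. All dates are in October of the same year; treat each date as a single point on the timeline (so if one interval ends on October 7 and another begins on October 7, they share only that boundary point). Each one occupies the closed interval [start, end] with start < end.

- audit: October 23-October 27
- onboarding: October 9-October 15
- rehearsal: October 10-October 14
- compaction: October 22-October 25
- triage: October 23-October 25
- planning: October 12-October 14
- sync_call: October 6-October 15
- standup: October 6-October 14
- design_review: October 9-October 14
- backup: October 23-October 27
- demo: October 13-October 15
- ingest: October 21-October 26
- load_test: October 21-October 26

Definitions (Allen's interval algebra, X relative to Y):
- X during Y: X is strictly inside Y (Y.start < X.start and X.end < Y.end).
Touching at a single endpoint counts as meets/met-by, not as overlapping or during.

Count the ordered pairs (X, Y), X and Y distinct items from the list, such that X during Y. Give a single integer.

Checking all 156 ordered pairs for relation 'during'; matching pairs in alphabetical order:
(compaction, ingest): compaction during ingest ✓
(compaction, load_test): compaction during load_test ✓
(design_review, sync_call): design_review during sync_call ✓
(planning, onboarding): planning during onboarding ✓
(planning, sync_call): planning during sync_call ✓
(rehearsal, onboarding): rehearsal during onboarding ✓
(rehearsal, sync_call): rehearsal during sync_call ✓
(triage, ingest): triage during ingest ✓
(triage, load_test): triage during load_test ✓
Count: 9.

9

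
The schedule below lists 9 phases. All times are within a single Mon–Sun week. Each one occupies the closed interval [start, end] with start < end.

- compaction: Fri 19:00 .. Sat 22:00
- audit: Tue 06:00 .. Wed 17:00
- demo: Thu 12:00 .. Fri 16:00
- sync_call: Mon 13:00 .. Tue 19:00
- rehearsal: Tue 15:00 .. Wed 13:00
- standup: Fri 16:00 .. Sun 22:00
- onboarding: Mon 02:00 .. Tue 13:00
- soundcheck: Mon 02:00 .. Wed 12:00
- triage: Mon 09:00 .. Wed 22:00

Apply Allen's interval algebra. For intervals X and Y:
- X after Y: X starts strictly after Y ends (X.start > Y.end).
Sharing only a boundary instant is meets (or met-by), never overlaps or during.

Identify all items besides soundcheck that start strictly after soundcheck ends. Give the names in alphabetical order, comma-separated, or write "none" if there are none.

Target soundcheck = [Mon 02:00, Wed 12:00].
audit [Tue 06:00, Wed 17:00] → overlapped-by → no.
compaction [Fri 19:00, Sat 22:00] → after → yes.
demo [Thu 12:00, Fri 16:00] → after → yes.
onboarding [Mon 02:00, Tue 13:00] → starts → no.
rehearsal [Tue 15:00, Wed 13:00] → overlapped-by → no.
standup [Fri 16:00, Sun 22:00] → after → yes.
sync_call [Mon 13:00, Tue 19:00] → during → no.
triage [Mon 09:00, Wed 22:00] → overlapped-by → no.
Result: compaction, demo, standup.

compaction, demo, standup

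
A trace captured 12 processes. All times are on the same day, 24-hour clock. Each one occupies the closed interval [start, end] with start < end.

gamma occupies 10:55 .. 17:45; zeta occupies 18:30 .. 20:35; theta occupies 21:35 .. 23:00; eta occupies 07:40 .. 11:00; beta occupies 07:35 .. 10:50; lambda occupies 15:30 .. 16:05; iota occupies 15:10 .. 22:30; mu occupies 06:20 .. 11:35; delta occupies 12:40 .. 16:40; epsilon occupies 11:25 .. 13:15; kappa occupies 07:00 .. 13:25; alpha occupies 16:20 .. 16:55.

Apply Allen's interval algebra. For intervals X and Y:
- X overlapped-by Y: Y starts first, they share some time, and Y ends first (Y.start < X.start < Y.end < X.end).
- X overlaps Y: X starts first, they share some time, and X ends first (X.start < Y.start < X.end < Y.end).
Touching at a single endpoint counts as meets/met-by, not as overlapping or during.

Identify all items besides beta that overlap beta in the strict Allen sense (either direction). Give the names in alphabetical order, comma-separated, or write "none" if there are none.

Target beta = [07:35, 10:50].
alpha [16:20, 16:55] → after → no.
delta [12:40, 16:40] → after → no.
epsilon [11:25, 13:15] → after → no.
eta [07:40, 11:00] → overlapped-by → yes.
gamma [10:55, 17:45] → after → no.
iota [15:10, 22:30] → after → no.
kappa [07:00, 13:25] → contains → no.
lambda [15:30, 16:05] → after → no.
mu [06:20, 11:35] → contains → no.
theta [21:35, 23:00] → after → no.
zeta [18:30, 20:35] → after → no.
Result: eta.

eta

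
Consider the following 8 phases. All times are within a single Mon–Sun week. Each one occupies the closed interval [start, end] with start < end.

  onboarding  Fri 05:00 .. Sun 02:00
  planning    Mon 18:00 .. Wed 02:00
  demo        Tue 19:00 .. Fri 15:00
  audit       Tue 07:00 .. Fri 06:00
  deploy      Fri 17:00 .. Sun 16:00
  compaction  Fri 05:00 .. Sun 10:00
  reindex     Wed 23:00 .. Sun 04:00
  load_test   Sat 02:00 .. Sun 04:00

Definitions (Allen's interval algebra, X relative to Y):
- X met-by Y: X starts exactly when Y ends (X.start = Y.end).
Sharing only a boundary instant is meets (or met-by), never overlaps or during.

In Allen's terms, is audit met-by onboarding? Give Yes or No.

audit = [Tue 07:00, Fri 06:00], onboarding = [Fri 05:00, Sun 02:00].
Actual relation of audit to onboarding: overlaps.
Asked whether 'met-by' holds → No.

No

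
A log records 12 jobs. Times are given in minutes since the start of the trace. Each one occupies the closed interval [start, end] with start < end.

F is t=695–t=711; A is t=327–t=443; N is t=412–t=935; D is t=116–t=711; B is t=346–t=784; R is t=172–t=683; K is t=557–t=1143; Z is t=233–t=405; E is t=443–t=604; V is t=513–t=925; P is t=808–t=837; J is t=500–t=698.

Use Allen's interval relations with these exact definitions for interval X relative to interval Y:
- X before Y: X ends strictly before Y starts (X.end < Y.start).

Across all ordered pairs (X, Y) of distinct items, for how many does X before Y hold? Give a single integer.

20

Checking all 132 ordered pairs for relation 'before'; matching pairs in alphabetical order:
(A, F): A before F ✓
(A, J): A before J ✓
(A, K): A before K ✓
(A, P): A before P ✓
(A, V): A before V ✓
(B, P): B before P ✓
(D, P): D before P ✓
(E, F): E before F ✓
(E, P): E before P ✓
(F, P): F before P ✓
(J, P): J before P ✓
(R, F): R before F ✓
(R, P): R before P ✓
(Z, E): Z before E ✓
(Z, F): Z before F ✓
(Z, J): Z before J ✓
(Z, K): Z before K ✓
(Z, N): Z before N ✓
(Z, P): Z before P ✓
(Z, V): Z before V ✓
Count: 20.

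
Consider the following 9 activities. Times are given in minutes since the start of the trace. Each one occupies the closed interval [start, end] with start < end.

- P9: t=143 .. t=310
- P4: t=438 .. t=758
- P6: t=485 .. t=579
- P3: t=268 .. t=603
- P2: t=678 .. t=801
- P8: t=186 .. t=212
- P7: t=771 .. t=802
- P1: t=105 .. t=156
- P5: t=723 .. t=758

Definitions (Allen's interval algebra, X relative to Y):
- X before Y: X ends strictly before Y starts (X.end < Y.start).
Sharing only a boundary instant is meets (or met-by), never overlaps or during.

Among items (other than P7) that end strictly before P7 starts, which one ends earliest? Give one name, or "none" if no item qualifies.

P1

Target P7 = [t=771, t=802].
P1 [t=105, t=156] → before → candidate.
P2 [t=678, t=801] → overlaps → excluded.
P3 [t=268, t=603] → before → candidate.
P4 [t=438, t=758] → before → candidate.
P5 [t=723, t=758] → before → candidate.
P6 [t=485, t=579] → before → candidate.
P8 [t=186, t=212] → before → candidate.
P9 [t=143, t=310] → before → candidate.
Among candidates, earliest end is t=156 → P1.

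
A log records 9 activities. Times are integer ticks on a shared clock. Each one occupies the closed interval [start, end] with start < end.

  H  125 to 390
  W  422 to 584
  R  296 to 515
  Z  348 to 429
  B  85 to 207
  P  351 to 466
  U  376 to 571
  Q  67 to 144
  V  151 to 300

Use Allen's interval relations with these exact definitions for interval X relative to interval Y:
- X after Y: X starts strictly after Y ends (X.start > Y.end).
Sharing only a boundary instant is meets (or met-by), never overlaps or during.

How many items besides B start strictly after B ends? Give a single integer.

5

Target B = [85, 207].
H [125, 390] → overlapped-by → no.
P [351, 466] → after → counts.
Q [67, 144] → overlaps → no.
R [296, 515] → after → counts.
U [376, 571] → after → counts.
V [151, 300] → overlapped-by → no.
W [422, 584] → after → counts.
Z [348, 429] → after → counts.
Total: 5.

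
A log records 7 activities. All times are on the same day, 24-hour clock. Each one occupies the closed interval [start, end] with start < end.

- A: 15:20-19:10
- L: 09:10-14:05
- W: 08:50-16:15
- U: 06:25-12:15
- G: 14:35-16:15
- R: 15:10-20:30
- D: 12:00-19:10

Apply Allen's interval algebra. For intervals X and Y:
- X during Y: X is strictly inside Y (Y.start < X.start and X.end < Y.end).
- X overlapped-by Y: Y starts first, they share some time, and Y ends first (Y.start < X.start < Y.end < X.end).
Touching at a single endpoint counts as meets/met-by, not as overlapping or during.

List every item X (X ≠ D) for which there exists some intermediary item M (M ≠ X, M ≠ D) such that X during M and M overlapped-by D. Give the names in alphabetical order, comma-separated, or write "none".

Target D = [12:00, 19:10].
Intermediaries M with M overlapped-by D: R.
Via R — items with X during R: A.
Union: A.

A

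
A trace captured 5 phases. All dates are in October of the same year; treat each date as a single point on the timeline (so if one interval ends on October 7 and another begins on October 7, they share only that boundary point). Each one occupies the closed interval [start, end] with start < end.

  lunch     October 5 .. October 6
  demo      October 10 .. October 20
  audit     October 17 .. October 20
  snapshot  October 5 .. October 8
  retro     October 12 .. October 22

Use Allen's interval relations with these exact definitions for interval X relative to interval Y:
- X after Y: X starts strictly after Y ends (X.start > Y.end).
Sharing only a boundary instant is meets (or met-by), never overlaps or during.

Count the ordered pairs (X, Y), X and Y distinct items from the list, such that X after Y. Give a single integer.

Checking all 20 ordered pairs for relation 'after'; matching pairs in alphabetical order:
(audit, lunch): audit after lunch ✓
(audit, snapshot): audit after snapshot ✓
(demo, lunch): demo after lunch ✓
(demo, snapshot): demo after snapshot ✓
(retro, lunch): retro after lunch ✓
(retro, snapshot): retro after snapshot ✓
Count: 6.

6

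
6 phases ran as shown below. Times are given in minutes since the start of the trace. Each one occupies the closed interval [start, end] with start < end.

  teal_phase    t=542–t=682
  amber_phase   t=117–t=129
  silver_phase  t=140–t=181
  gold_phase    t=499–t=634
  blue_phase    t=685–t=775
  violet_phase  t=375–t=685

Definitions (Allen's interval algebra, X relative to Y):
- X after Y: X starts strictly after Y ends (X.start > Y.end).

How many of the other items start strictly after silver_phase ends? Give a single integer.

Target silver_phase = [t=140, t=181].
amber_phase [t=117, t=129] → before → no.
blue_phase [t=685, t=775] → after → counts.
gold_phase [t=499, t=634] → after → counts.
teal_phase [t=542, t=682] → after → counts.
violet_phase [t=375, t=685] → after → counts.
Total: 4.

4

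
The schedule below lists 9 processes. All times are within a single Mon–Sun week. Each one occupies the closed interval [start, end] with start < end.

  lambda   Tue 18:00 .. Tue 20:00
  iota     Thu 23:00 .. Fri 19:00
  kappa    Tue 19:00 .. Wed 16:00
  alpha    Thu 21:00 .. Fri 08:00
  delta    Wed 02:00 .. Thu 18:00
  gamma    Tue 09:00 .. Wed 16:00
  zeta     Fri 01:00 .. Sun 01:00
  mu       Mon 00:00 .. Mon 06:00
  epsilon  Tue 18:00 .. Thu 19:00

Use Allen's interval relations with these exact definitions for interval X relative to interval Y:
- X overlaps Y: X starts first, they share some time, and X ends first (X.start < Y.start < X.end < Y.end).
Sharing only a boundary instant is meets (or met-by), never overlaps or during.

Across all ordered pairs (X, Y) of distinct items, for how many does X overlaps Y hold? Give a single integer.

Checking all 72 ordered pairs for relation 'overlaps'; matching pairs in alphabetical order:
(alpha, iota): alpha overlaps iota ✓
(alpha, zeta): alpha overlaps zeta ✓
(gamma, delta): gamma overlaps delta ✓
(gamma, epsilon): gamma overlaps epsilon ✓
(iota, zeta): iota overlaps zeta ✓
(kappa, delta): kappa overlaps delta ✓
(lambda, kappa): lambda overlaps kappa ✓
Count: 7.

7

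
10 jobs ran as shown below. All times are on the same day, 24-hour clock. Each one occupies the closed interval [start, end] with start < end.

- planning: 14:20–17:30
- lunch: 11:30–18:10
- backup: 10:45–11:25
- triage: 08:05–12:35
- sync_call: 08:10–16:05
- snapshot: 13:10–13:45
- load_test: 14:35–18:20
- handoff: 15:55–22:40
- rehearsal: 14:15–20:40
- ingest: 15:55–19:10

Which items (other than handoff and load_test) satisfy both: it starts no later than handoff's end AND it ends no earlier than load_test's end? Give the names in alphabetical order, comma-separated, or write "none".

Conditions: its start is no later than handoff's end (X.start <= 22:40) AND its end is no earlier than load_test's end (X.end >= 18:20).
backup: start 10:45 <= 22:40? ✓; end 11:25 >= 18:20? ✗ → no.
ingest: start 15:55 <= 22:40? ✓; end 19:10 >= 18:20? ✓ → yes.
lunch: start 11:30 <= 22:40? ✓; end 18:10 >= 18:20? ✗ → no.
planning: start 14:20 <= 22:40? ✓; end 17:30 >= 18:20? ✗ → no.
rehearsal: start 14:15 <= 22:40? ✓; end 20:40 >= 18:20? ✓ → yes.
snapshot: start 13:10 <= 22:40? ✓; end 13:45 >= 18:20? ✗ → no.
sync_call: start 08:10 <= 22:40? ✓; end 16:05 >= 18:20? ✗ → no.
triage: start 08:05 <= 22:40? ✓; end 12:35 >= 18:20? ✗ → no.
Result: ingest, rehearsal.

ingest, rehearsal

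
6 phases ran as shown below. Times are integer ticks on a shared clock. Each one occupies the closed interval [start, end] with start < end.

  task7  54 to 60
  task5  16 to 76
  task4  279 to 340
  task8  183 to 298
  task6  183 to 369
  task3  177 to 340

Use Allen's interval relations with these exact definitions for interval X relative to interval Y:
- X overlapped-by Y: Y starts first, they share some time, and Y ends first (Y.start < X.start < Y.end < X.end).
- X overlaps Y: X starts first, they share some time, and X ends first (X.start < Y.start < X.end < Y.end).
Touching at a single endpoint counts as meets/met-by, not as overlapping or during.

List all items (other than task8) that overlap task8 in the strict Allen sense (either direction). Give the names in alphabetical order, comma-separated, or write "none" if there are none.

task4

Target task8 = [183, 298].
task3 [177, 340] → contains → no.
task4 [279, 340] → overlapped-by → yes.
task5 [16, 76] → before → no.
task6 [183, 369] → started-by → no.
task7 [54, 60] → before → no.
Result: task4.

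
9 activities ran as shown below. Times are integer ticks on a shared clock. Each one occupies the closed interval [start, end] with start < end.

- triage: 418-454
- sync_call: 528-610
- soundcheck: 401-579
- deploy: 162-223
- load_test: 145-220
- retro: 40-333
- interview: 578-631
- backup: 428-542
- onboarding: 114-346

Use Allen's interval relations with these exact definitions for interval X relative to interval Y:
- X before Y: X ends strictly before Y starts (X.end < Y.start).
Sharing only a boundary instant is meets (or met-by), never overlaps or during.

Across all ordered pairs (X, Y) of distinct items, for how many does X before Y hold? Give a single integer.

23

Checking all 72 ordered pairs for relation 'before'; matching pairs in alphabetical order:
(backup, interview): backup before interview ✓
(deploy, backup): deploy before backup ✓
(deploy, interview): deploy before interview ✓
(deploy, soundcheck): deploy before soundcheck ✓
(deploy, sync_call): deploy before sync_call ✓
(deploy, triage): deploy before triage ✓
(load_test, backup): load_test before backup ✓
(load_test, interview): load_test before interview ✓
(load_test, soundcheck): load_test before soundcheck ✓
(load_test, sync_call): load_test before sync_call ✓
(load_test, triage): load_test before triage ✓
(onboarding, backup): onboarding before backup ✓
(onboarding, interview): onboarding before interview ✓
(onboarding, soundcheck): onboarding before soundcheck ✓
(onboarding, sync_call): onboarding before sync_call ✓
(onboarding, triage): onboarding before triage ✓
(retro, backup): retro before backup ✓
(retro, interview): retro before interview ✓
(retro, soundcheck): retro before soundcheck ✓
(retro, sync_call): retro before sync_call ✓
(retro, triage): retro before triage ✓
(triage, interview): triage before interview ✓
(triage, sync_call): triage before sync_call ✓
Count: 23.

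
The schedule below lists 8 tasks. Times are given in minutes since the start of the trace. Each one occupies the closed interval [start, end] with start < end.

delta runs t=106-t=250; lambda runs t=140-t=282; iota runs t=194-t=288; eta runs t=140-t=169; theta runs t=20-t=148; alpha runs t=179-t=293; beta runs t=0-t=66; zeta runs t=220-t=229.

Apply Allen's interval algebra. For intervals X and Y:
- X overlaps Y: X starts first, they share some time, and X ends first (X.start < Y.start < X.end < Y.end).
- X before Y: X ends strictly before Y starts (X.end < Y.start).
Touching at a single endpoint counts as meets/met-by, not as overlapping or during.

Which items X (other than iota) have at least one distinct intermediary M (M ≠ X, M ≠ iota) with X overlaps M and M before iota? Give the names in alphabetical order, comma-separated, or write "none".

Target iota = [t=194, t=288].
Intermediaries M with M before iota: beta, eta, theta.
Via beta — items with X overlaps beta: none.
Via eta — items with X overlaps eta: theta.
Via theta — items with X overlaps theta: beta.
Union: beta, theta.

beta, theta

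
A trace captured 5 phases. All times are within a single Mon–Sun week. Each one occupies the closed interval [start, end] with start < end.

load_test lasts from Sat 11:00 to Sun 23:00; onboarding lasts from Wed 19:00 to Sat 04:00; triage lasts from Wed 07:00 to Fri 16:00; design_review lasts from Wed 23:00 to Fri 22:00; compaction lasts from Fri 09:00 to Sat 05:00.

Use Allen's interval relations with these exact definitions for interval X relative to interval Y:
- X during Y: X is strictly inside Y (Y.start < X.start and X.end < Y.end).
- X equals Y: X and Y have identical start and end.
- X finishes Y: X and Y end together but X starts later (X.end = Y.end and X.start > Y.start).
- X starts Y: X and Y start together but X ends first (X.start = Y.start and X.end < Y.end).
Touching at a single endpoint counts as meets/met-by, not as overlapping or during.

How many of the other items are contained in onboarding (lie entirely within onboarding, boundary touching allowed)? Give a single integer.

1

Target onboarding = [Wed 19:00, Sat 04:00].
compaction [Fri 09:00, Sat 05:00] → overlapped-by → no.
design_review [Wed 23:00, Fri 22:00] → during → counts.
load_test [Sat 11:00, Sun 23:00] → after → no.
triage [Wed 07:00, Fri 16:00] → overlaps → no.
Total: 1.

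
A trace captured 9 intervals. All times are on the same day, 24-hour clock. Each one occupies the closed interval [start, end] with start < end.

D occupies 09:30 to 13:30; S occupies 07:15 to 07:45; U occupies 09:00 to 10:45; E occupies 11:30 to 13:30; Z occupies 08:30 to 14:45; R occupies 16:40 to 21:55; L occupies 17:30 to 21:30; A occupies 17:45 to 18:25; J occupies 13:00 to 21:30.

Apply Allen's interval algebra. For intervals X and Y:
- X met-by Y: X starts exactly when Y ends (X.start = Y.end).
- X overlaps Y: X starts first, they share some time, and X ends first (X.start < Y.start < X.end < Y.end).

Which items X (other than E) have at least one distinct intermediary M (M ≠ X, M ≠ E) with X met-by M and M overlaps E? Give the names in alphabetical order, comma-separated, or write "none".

none

Target E = [11:30, 13:30].
Intermediaries M with M overlaps E: none.
Union: none.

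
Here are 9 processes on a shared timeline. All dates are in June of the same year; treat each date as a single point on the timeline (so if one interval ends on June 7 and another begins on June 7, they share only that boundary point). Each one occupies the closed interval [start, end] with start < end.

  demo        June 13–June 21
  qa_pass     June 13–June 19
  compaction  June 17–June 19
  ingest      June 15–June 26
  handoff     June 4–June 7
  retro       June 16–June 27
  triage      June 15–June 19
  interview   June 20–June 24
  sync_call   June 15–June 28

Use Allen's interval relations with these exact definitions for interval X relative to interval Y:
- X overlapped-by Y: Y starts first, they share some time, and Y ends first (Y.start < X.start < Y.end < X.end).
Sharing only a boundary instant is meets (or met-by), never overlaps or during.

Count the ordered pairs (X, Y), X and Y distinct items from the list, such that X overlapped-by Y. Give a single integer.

9

Checking all 72 ordered pairs for relation 'overlapped-by'; matching pairs in alphabetical order:
(ingest, demo): ingest overlapped-by demo ✓
(ingest, qa_pass): ingest overlapped-by qa_pass ✓
(interview, demo): interview overlapped-by demo ✓
(retro, demo): retro overlapped-by demo ✓
(retro, ingest): retro overlapped-by ingest ✓
(retro, qa_pass): retro overlapped-by qa_pass ✓
(retro, triage): retro overlapped-by triage ✓
(sync_call, demo): sync_call overlapped-by demo ✓
(sync_call, qa_pass): sync_call overlapped-by qa_pass ✓
Count: 9.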